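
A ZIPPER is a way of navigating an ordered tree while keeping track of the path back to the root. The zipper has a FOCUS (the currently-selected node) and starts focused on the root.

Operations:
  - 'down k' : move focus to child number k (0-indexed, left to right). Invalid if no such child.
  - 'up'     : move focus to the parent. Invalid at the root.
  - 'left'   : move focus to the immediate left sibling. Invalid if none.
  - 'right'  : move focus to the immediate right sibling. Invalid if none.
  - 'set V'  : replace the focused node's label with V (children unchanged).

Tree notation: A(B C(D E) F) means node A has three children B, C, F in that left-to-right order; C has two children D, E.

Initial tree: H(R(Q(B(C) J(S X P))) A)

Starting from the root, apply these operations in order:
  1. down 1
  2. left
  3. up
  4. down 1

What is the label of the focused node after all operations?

Step 1 (down 1): focus=A path=1 depth=1 children=[] left=['R'] right=[] parent=H
Step 2 (left): focus=R path=0 depth=1 children=['Q'] left=[] right=['A'] parent=H
Step 3 (up): focus=H path=root depth=0 children=['R', 'A'] (at root)
Step 4 (down 1): focus=A path=1 depth=1 children=[] left=['R'] right=[] parent=H

Answer: A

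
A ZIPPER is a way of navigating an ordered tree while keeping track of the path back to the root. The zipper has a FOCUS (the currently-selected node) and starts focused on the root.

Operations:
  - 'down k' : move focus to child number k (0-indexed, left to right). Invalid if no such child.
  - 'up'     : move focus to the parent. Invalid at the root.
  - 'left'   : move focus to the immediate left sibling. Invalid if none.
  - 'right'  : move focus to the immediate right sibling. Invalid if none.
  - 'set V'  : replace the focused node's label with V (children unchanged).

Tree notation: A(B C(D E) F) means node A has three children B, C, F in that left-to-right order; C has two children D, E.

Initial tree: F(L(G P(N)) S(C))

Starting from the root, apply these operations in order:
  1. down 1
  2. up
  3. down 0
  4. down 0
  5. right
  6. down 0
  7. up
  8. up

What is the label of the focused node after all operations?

Step 1 (down 1): focus=S path=1 depth=1 children=['C'] left=['L'] right=[] parent=F
Step 2 (up): focus=F path=root depth=0 children=['L', 'S'] (at root)
Step 3 (down 0): focus=L path=0 depth=1 children=['G', 'P'] left=[] right=['S'] parent=F
Step 4 (down 0): focus=G path=0/0 depth=2 children=[] left=[] right=['P'] parent=L
Step 5 (right): focus=P path=0/1 depth=2 children=['N'] left=['G'] right=[] parent=L
Step 6 (down 0): focus=N path=0/1/0 depth=3 children=[] left=[] right=[] parent=P
Step 7 (up): focus=P path=0/1 depth=2 children=['N'] left=['G'] right=[] parent=L
Step 8 (up): focus=L path=0 depth=1 children=['G', 'P'] left=[] right=['S'] parent=F

Answer: L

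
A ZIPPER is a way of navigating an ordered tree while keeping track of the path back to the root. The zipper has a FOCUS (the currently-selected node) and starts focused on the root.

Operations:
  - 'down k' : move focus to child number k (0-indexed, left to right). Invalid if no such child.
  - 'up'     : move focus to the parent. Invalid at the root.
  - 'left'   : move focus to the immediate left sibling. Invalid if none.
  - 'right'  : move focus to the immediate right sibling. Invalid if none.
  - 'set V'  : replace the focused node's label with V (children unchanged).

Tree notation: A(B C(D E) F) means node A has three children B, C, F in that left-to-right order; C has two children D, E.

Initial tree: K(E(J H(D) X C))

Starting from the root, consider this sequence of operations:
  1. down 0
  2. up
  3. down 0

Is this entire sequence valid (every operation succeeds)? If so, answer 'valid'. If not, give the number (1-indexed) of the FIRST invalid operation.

Step 1 (down 0): focus=E path=0 depth=1 children=['J', 'H', 'X', 'C'] left=[] right=[] parent=K
Step 2 (up): focus=K path=root depth=0 children=['E'] (at root)
Step 3 (down 0): focus=E path=0 depth=1 children=['J', 'H', 'X', 'C'] left=[] right=[] parent=K

Answer: valid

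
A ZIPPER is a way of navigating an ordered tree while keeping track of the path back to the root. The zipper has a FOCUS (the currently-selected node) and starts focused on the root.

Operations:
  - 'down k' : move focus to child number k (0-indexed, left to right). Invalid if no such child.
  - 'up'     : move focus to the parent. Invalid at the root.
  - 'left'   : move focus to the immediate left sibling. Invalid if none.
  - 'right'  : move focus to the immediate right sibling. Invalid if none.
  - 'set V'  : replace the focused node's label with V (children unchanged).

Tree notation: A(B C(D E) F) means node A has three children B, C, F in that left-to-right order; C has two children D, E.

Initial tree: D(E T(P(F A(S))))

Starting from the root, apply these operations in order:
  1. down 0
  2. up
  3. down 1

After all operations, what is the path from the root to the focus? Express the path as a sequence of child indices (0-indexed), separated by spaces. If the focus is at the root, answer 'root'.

Step 1 (down 0): focus=E path=0 depth=1 children=[] left=[] right=['T'] parent=D
Step 2 (up): focus=D path=root depth=0 children=['E', 'T'] (at root)
Step 3 (down 1): focus=T path=1 depth=1 children=['P'] left=['E'] right=[] parent=D

Answer: 1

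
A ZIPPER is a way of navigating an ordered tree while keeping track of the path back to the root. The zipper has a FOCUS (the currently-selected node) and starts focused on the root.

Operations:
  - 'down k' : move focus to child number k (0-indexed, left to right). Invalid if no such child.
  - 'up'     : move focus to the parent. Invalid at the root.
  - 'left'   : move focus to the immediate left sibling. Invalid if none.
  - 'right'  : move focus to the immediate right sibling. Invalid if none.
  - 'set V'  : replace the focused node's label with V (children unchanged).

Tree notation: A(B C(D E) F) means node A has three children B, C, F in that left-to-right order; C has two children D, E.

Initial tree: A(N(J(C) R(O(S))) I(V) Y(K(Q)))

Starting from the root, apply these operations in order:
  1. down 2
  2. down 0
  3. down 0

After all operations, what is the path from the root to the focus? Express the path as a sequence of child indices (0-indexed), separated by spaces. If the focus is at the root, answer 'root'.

Step 1 (down 2): focus=Y path=2 depth=1 children=['K'] left=['N', 'I'] right=[] parent=A
Step 2 (down 0): focus=K path=2/0 depth=2 children=['Q'] left=[] right=[] parent=Y
Step 3 (down 0): focus=Q path=2/0/0 depth=3 children=[] left=[] right=[] parent=K

Answer: 2 0 0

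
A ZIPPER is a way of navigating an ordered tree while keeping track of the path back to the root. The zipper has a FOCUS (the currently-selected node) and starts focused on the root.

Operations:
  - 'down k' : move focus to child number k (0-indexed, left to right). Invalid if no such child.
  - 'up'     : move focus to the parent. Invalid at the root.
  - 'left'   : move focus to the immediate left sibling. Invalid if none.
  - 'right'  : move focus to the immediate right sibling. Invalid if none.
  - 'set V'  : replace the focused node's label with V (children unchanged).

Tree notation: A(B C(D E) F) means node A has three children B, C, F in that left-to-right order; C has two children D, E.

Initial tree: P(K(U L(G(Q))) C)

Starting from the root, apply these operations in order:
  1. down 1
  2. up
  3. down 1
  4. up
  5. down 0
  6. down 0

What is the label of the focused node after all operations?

Step 1 (down 1): focus=C path=1 depth=1 children=[] left=['K'] right=[] parent=P
Step 2 (up): focus=P path=root depth=0 children=['K', 'C'] (at root)
Step 3 (down 1): focus=C path=1 depth=1 children=[] left=['K'] right=[] parent=P
Step 4 (up): focus=P path=root depth=0 children=['K', 'C'] (at root)
Step 5 (down 0): focus=K path=0 depth=1 children=['U', 'L'] left=[] right=['C'] parent=P
Step 6 (down 0): focus=U path=0/0 depth=2 children=[] left=[] right=['L'] parent=K

Answer: U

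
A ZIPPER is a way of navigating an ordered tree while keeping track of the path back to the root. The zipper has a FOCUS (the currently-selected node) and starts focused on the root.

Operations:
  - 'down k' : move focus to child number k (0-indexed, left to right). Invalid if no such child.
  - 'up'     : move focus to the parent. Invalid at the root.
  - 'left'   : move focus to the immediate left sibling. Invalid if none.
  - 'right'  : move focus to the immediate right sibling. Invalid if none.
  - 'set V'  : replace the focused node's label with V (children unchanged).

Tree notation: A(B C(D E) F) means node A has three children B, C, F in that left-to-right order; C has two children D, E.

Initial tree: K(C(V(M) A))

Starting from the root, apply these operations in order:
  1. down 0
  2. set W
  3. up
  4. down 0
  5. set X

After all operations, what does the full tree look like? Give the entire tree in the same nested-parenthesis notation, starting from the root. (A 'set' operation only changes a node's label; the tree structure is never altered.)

Answer: K(X(V(M) A))

Derivation:
Step 1 (down 0): focus=C path=0 depth=1 children=['V', 'A'] left=[] right=[] parent=K
Step 2 (set W): focus=W path=0 depth=1 children=['V', 'A'] left=[] right=[] parent=K
Step 3 (up): focus=K path=root depth=0 children=['W'] (at root)
Step 4 (down 0): focus=W path=0 depth=1 children=['V', 'A'] left=[] right=[] parent=K
Step 5 (set X): focus=X path=0 depth=1 children=['V', 'A'] left=[] right=[] parent=K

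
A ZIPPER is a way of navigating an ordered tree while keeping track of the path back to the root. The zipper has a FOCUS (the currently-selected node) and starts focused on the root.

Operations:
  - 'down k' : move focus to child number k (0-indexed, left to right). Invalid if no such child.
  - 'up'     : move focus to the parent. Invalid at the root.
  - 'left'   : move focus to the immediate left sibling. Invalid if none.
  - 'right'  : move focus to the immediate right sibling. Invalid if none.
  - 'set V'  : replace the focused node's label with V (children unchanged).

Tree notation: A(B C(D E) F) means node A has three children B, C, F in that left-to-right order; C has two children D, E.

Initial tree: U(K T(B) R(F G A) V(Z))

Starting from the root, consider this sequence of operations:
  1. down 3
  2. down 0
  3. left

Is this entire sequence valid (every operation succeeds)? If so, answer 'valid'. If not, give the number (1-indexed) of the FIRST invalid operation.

Answer: 3

Derivation:
Step 1 (down 3): focus=V path=3 depth=1 children=['Z'] left=['K', 'T', 'R'] right=[] parent=U
Step 2 (down 0): focus=Z path=3/0 depth=2 children=[] left=[] right=[] parent=V
Step 3 (left): INVALID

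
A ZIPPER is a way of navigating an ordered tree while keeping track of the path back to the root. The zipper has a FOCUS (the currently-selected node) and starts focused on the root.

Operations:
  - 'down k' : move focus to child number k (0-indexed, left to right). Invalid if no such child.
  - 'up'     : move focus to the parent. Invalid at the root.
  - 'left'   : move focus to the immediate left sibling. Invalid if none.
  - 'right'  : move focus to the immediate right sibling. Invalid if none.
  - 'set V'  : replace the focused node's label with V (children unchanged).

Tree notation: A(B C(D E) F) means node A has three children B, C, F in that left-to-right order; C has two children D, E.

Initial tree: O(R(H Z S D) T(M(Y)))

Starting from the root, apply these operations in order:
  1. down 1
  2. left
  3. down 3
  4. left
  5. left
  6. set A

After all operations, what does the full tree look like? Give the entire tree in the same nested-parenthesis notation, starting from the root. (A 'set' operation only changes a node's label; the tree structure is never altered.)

Answer: O(R(H A S D) T(M(Y)))

Derivation:
Step 1 (down 1): focus=T path=1 depth=1 children=['M'] left=['R'] right=[] parent=O
Step 2 (left): focus=R path=0 depth=1 children=['H', 'Z', 'S', 'D'] left=[] right=['T'] parent=O
Step 3 (down 3): focus=D path=0/3 depth=2 children=[] left=['H', 'Z', 'S'] right=[] parent=R
Step 4 (left): focus=S path=0/2 depth=2 children=[] left=['H', 'Z'] right=['D'] parent=R
Step 5 (left): focus=Z path=0/1 depth=2 children=[] left=['H'] right=['S', 'D'] parent=R
Step 6 (set A): focus=A path=0/1 depth=2 children=[] left=['H'] right=['S', 'D'] parent=R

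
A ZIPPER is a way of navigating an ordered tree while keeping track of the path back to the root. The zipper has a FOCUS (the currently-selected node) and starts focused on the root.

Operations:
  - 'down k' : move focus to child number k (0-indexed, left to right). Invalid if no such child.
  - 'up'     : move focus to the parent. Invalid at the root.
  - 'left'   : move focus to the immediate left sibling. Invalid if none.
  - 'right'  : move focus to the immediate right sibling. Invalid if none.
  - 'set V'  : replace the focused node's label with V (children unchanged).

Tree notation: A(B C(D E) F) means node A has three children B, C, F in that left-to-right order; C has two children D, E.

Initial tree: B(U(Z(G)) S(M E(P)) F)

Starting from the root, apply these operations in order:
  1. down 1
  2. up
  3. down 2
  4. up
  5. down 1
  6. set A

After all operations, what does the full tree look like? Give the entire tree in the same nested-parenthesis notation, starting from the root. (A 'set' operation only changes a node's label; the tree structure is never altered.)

Answer: B(U(Z(G)) A(M E(P)) F)

Derivation:
Step 1 (down 1): focus=S path=1 depth=1 children=['M', 'E'] left=['U'] right=['F'] parent=B
Step 2 (up): focus=B path=root depth=0 children=['U', 'S', 'F'] (at root)
Step 3 (down 2): focus=F path=2 depth=1 children=[] left=['U', 'S'] right=[] parent=B
Step 4 (up): focus=B path=root depth=0 children=['U', 'S', 'F'] (at root)
Step 5 (down 1): focus=S path=1 depth=1 children=['M', 'E'] left=['U'] right=['F'] parent=B
Step 6 (set A): focus=A path=1 depth=1 children=['M', 'E'] left=['U'] right=['F'] parent=B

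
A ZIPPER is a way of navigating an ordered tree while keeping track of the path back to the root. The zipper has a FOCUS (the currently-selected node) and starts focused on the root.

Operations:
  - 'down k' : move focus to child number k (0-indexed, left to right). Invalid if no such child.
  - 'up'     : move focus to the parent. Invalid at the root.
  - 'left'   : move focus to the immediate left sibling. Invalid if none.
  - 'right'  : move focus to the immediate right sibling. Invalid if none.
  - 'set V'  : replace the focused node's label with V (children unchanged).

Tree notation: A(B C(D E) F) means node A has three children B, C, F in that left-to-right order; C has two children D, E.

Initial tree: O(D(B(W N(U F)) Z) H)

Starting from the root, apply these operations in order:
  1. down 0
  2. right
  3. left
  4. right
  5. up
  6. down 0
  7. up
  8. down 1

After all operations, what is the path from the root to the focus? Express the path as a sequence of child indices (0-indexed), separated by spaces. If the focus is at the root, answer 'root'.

Step 1 (down 0): focus=D path=0 depth=1 children=['B', 'Z'] left=[] right=['H'] parent=O
Step 2 (right): focus=H path=1 depth=1 children=[] left=['D'] right=[] parent=O
Step 3 (left): focus=D path=0 depth=1 children=['B', 'Z'] left=[] right=['H'] parent=O
Step 4 (right): focus=H path=1 depth=1 children=[] left=['D'] right=[] parent=O
Step 5 (up): focus=O path=root depth=0 children=['D', 'H'] (at root)
Step 6 (down 0): focus=D path=0 depth=1 children=['B', 'Z'] left=[] right=['H'] parent=O
Step 7 (up): focus=O path=root depth=0 children=['D', 'H'] (at root)
Step 8 (down 1): focus=H path=1 depth=1 children=[] left=['D'] right=[] parent=O

Answer: 1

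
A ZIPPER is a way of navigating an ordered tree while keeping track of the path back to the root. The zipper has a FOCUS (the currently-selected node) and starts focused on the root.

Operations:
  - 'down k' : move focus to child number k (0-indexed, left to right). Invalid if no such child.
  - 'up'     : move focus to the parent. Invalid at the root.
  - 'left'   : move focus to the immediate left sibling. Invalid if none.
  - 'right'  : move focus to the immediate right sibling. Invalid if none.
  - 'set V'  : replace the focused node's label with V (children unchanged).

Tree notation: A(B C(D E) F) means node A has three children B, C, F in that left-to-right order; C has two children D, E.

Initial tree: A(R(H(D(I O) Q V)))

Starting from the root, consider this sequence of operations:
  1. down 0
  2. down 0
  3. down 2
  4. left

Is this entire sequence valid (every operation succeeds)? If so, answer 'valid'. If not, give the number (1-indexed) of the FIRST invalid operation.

Step 1 (down 0): focus=R path=0 depth=1 children=['H'] left=[] right=[] parent=A
Step 2 (down 0): focus=H path=0/0 depth=2 children=['D', 'Q', 'V'] left=[] right=[] parent=R
Step 3 (down 2): focus=V path=0/0/2 depth=3 children=[] left=['D', 'Q'] right=[] parent=H
Step 4 (left): focus=Q path=0/0/1 depth=3 children=[] left=['D'] right=['V'] parent=H

Answer: valid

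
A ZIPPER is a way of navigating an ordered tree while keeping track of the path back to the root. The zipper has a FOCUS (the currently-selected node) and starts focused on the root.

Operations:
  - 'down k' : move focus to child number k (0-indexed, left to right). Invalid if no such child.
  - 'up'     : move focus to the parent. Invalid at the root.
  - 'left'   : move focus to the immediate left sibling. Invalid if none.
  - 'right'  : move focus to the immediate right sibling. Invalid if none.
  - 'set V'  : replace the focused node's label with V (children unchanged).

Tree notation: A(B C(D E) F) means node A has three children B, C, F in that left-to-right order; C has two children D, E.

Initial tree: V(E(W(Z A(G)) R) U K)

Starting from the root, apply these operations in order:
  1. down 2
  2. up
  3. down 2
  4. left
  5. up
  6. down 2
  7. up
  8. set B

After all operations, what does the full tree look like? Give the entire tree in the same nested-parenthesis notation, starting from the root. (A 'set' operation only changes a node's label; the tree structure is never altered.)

Answer: B(E(W(Z A(G)) R) U K)

Derivation:
Step 1 (down 2): focus=K path=2 depth=1 children=[] left=['E', 'U'] right=[] parent=V
Step 2 (up): focus=V path=root depth=0 children=['E', 'U', 'K'] (at root)
Step 3 (down 2): focus=K path=2 depth=1 children=[] left=['E', 'U'] right=[] parent=V
Step 4 (left): focus=U path=1 depth=1 children=[] left=['E'] right=['K'] parent=V
Step 5 (up): focus=V path=root depth=0 children=['E', 'U', 'K'] (at root)
Step 6 (down 2): focus=K path=2 depth=1 children=[] left=['E', 'U'] right=[] parent=V
Step 7 (up): focus=V path=root depth=0 children=['E', 'U', 'K'] (at root)
Step 8 (set B): focus=B path=root depth=0 children=['E', 'U', 'K'] (at root)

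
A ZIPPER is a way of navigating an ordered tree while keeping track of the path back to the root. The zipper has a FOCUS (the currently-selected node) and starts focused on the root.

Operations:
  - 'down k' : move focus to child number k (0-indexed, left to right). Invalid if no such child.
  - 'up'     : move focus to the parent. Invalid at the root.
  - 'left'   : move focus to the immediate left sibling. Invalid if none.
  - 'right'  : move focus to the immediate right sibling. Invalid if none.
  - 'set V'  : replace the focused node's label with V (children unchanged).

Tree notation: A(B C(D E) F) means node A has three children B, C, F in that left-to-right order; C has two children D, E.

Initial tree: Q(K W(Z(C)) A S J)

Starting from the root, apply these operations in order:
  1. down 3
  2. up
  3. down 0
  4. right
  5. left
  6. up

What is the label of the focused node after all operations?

Step 1 (down 3): focus=S path=3 depth=1 children=[] left=['K', 'W', 'A'] right=['J'] parent=Q
Step 2 (up): focus=Q path=root depth=0 children=['K', 'W', 'A', 'S', 'J'] (at root)
Step 3 (down 0): focus=K path=0 depth=1 children=[] left=[] right=['W', 'A', 'S', 'J'] parent=Q
Step 4 (right): focus=W path=1 depth=1 children=['Z'] left=['K'] right=['A', 'S', 'J'] parent=Q
Step 5 (left): focus=K path=0 depth=1 children=[] left=[] right=['W', 'A', 'S', 'J'] parent=Q
Step 6 (up): focus=Q path=root depth=0 children=['K', 'W', 'A', 'S', 'J'] (at root)

Answer: Q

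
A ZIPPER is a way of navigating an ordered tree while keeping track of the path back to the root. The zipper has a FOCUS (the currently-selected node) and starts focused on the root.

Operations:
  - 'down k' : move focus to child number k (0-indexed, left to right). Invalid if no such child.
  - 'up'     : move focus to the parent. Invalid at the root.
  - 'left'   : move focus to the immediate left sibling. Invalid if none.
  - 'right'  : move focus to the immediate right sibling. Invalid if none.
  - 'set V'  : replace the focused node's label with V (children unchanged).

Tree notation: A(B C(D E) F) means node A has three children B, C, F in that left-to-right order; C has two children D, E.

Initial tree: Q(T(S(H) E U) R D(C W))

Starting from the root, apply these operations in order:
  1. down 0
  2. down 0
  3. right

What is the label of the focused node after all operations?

Answer: E

Derivation:
Step 1 (down 0): focus=T path=0 depth=1 children=['S', 'E', 'U'] left=[] right=['R', 'D'] parent=Q
Step 2 (down 0): focus=S path=0/0 depth=2 children=['H'] left=[] right=['E', 'U'] parent=T
Step 3 (right): focus=E path=0/1 depth=2 children=[] left=['S'] right=['U'] parent=T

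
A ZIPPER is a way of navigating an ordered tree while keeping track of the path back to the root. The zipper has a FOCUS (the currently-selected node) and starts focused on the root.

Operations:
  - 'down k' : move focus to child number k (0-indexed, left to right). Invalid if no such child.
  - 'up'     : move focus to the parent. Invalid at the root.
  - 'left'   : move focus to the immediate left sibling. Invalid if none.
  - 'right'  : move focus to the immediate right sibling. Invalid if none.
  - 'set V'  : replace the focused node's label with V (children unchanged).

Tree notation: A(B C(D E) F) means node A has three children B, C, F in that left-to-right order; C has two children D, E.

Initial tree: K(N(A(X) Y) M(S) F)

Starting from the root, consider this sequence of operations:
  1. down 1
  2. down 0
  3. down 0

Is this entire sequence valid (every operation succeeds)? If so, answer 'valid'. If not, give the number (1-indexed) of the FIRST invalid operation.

Step 1 (down 1): focus=M path=1 depth=1 children=['S'] left=['N'] right=['F'] parent=K
Step 2 (down 0): focus=S path=1/0 depth=2 children=[] left=[] right=[] parent=M
Step 3 (down 0): INVALID

Answer: 3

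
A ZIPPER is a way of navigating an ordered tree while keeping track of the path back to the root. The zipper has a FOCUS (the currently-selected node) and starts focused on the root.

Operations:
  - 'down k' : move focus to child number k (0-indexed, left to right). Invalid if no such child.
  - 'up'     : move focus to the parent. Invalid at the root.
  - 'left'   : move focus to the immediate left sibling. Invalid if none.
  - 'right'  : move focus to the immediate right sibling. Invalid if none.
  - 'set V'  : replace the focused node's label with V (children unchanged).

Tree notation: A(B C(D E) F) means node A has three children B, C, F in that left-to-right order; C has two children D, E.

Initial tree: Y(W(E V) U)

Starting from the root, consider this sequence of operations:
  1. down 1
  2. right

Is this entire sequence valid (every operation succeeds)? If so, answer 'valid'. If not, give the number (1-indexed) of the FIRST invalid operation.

Answer: 2

Derivation:
Step 1 (down 1): focus=U path=1 depth=1 children=[] left=['W'] right=[] parent=Y
Step 2 (right): INVALID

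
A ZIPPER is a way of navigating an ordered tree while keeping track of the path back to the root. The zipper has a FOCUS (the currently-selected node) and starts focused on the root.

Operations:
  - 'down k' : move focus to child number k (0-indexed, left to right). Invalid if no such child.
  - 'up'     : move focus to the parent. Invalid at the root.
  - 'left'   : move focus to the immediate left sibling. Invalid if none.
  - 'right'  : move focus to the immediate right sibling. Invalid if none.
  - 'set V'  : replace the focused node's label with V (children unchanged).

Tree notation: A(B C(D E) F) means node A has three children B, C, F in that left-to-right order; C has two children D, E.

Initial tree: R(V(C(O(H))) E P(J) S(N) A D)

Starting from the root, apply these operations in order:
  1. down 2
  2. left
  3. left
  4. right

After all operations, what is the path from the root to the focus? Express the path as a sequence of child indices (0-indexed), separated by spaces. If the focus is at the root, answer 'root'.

Step 1 (down 2): focus=P path=2 depth=1 children=['J'] left=['V', 'E'] right=['S', 'A', 'D'] parent=R
Step 2 (left): focus=E path=1 depth=1 children=[] left=['V'] right=['P', 'S', 'A', 'D'] parent=R
Step 3 (left): focus=V path=0 depth=1 children=['C'] left=[] right=['E', 'P', 'S', 'A', 'D'] parent=R
Step 4 (right): focus=E path=1 depth=1 children=[] left=['V'] right=['P', 'S', 'A', 'D'] parent=R

Answer: 1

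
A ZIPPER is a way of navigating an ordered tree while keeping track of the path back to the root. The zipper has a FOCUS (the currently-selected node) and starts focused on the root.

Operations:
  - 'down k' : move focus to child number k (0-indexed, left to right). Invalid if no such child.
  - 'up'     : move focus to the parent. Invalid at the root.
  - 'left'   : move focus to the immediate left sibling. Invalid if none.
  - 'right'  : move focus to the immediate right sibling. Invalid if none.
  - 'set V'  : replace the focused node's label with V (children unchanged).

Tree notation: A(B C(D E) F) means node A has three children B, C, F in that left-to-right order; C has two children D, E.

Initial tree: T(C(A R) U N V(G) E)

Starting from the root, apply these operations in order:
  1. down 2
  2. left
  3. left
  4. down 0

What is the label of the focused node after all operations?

Answer: A

Derivation:
Step 1 (down 2): focus=N path=2 depth=1 children=[] left=['C', 'U'] right=['V', 'E'] parent=T
Step 2 (left): focus=U path=1 depth=1 children=[] left=['C'] right=['N', 'V', 'E'] parent=T
Step 3 (left): focus=C path=0 depth=1 children=['A', 'R'] left=[] right=['U', 'N', 'V', 'E'] parent=T
Step 4 (down 0): focus=A path=0/0 depth=2 children=[] left=[] right=['R'] parent=C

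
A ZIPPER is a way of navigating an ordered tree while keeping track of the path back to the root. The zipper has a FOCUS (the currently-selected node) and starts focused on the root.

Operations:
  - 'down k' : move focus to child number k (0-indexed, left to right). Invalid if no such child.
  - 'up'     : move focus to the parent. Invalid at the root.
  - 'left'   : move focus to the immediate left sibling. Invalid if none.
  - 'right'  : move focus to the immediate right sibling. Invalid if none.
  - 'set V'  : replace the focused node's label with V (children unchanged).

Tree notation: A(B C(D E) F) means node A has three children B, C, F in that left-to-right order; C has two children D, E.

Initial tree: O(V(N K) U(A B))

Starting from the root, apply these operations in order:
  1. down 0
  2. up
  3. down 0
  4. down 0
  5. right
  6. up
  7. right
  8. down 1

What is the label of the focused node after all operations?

Step 1 (down 0): focus=V path=0 depth=1 children=['N', 'K'] left=[] right=['U'] parent=O
Step 2 (up): focus=O path=root depth=0 children=['V', 'U'] (at root)
Step 3 (down 0): focus=V path=0 depth=1 children=['N', 'K'] left=[] right=['U'] parent=O
Step 4 (down 0): focus=N path=0/0 depth=2 children=[] left=[] right=['K'] parent=V
Step 5 (right): focus=K path=0/1 depth=2 children=[] left=['N'] right=[] parent=V
Step 6 (up): focus=V path=0 depth=1 children=['N', 'K'] left=[] right=['U'] parent=O
Step 7 (right): focus=U path=1 depth=1 children=['A', 'B'] left=['V'] right=[] parent=O
Step 8 (down 1): focus=B path=1/1 depth=2 children=[] left=['A'] right=[] parent=U

Answer: B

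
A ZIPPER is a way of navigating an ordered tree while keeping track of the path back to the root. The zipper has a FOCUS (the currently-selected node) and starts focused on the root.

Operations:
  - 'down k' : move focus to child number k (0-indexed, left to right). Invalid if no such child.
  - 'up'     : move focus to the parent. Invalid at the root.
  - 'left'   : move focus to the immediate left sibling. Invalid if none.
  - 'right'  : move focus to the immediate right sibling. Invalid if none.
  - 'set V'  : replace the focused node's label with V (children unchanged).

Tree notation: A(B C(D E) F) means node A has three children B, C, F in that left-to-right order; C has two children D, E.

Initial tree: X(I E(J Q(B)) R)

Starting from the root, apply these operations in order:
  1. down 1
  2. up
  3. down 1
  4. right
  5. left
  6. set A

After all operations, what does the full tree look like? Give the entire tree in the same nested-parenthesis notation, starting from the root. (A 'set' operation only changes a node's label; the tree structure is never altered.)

Answer: X(I A(J Q(B)) R)

Derivation:
Step 1 (down 1): focus=E path=1 depth=1 children=['J', 'Q'] left=['I'] right=['R'] parent=X
Step 2 (up): focus=X path=root depth=0 children=['I', 'E', 'R'] (at root)
Step 3 (down 1): focus=E path=1 depth=1 children=['J', 'Q'] left=['I'] right=['R'] parent=X
Step 4 (right): focus=R path=2 depth=1 children=[] left=['I', 'E'] right=[] parent=X
Step 5 (left): focus=E path=1 depth=1 children=['J', 'Q'] left=['I'] right=['R'] parent=X
Step 6 (set A): focus=A path=1 depth=1 children=['J', 'Q'] left=['I'] right=['R'] parent=X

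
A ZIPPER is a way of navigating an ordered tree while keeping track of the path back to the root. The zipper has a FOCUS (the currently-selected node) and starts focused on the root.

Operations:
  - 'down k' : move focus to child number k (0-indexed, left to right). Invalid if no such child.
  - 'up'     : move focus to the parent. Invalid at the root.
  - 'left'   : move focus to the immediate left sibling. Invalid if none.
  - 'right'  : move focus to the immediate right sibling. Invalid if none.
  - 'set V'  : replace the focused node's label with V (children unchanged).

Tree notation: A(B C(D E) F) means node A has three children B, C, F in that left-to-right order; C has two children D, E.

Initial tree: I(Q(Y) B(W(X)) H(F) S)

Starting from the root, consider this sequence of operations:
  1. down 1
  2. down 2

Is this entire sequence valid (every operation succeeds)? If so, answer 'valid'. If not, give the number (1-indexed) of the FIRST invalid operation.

Step 1 (down 1): focus=B path=1 depth=1 children=['W'] left=['Q'] right=['H', 'S'] parent=I
Step 2 (down 2): INVALID

Answer: 2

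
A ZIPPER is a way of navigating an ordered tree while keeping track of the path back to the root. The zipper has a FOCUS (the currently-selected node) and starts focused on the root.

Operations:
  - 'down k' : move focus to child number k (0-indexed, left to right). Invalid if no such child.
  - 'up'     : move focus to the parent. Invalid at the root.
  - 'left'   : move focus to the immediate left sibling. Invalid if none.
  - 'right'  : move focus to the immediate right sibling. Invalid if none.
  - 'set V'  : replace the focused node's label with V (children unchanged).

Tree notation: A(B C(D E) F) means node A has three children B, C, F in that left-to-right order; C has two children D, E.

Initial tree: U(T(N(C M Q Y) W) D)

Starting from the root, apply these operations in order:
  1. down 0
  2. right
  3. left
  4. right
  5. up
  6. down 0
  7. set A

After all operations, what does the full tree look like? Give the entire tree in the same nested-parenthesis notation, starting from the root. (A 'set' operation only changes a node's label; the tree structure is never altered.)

Step 1 (down 0): focus=T path=0 depth=1 children=['N', 'W'] left=[] right=['D'] parent=U
Step 2 (right): focus=D path=1 depth=1 children=[] left=['T'] right=[] parent=U
Step 3 (left): focus=T path=0 depth=1 children=['N', 'W'] left=[] right=['D'] parent=U
Step 4 (right): focus=D path=1 depth=1 children=[] left=['T'] right=[] parent=U
Step 5 (up): focus=U path=root depth=0 children=['T', 'D'] (at root)
Step 6 (down 0): focus=T path=0 depth=1 children=['N', 'W'] left=[] right=['D'] parent=U
Step 7 (set A): focus=A path=0 depth=1 children=['N', 'W'] left=[] right=['D'] parent=U

Answer: U(A(N(C M Q Y) W) D)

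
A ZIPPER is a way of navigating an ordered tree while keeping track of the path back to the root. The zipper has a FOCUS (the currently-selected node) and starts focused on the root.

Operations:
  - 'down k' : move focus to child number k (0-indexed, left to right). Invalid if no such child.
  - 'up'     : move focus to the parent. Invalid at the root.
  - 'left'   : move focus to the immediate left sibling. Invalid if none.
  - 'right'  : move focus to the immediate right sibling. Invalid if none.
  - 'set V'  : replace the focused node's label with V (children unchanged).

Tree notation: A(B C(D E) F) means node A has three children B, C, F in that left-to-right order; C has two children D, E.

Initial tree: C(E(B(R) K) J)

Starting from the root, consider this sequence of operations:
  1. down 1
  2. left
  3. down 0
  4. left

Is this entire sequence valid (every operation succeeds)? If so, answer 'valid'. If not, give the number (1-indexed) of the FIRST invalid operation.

Answer: 4

Derivation:
Step 1 (down 1): focus=J path=1 depth=1 children=[] left=['E'] right=[] parent=C
Step 2 (left): focus=E path=0 depth=1 children=['B', 'K'] left=[] right=['J'] parent=C
Step 3 (down 0): focus=B path=0/0 depth=2 children=['R'] left=[] right=['K'] parent=E
Step 4 (left): INVALID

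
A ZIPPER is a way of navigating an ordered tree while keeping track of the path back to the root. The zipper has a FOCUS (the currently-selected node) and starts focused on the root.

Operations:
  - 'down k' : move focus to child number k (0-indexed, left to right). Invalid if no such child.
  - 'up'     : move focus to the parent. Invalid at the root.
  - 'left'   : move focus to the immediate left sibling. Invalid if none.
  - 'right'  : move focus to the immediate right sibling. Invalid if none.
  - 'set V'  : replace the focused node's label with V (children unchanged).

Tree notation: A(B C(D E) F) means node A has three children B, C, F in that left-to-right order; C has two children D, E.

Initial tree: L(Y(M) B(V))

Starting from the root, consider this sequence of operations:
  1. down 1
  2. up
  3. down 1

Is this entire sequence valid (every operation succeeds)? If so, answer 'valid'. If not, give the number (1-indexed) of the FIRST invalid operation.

Answer: valid

Derivation:
Step 1 (down 1): focus=B path=1 depth=1 children=['V'] left=['Y'] right=[] parent=L
Step 2 (up): focus=L path=root depth=0 children=['Y', 'B'] (at root)
Step 3 (down 1): focus=B path=1 depth=1 children=['V'] left=['Y'] right=[] parent=L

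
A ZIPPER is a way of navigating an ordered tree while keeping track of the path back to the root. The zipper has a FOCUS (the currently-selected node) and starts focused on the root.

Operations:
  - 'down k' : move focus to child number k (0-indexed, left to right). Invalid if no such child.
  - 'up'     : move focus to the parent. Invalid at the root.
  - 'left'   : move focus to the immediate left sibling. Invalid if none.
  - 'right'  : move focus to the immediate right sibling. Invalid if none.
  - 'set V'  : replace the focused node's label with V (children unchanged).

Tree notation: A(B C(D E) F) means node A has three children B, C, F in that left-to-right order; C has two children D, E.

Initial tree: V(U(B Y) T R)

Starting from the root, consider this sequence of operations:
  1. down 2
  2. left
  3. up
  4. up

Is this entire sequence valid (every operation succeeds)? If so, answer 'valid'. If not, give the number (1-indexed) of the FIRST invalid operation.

Step 1 (down 2): focus=R path=2 depth=1 children=[] left=['U', 'T'] right=[] parent=V
Step 2 (left): focus=T path=1 depth=1 children=[] left=['U'] right=['R'] parent=V
Step 3 (up): focus=V path=root depth=0 children=['U', 'T', 'R'] (at root)
Step 4 (up): INVALID

Answer: 4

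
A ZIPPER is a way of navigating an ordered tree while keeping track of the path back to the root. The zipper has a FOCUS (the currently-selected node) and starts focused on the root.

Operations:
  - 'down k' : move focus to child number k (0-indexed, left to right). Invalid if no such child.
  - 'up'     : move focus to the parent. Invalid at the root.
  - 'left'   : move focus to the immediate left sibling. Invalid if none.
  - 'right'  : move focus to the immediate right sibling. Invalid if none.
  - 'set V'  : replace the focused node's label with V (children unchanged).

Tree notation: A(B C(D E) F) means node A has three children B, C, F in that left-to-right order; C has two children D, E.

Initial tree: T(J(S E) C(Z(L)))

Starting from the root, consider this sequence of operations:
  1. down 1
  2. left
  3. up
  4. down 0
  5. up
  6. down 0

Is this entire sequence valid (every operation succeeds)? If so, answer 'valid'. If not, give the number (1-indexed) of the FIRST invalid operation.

Step 1 (down 1): focus=C path=1 depth=1 children=['Z'] left=['J'] right=[] parent=T
Step 2 (left): focus=J path=0 depth=1 children=['S', 'E'] left=[] right=['C'] parent=T
Step 3 (up): focus=T path=root depth=0 children=['J', 'C'] (at root)
Step 4 (down 0): focus=J path=0 depth=1 children=['S', 'E'] left=[] right=['C'] parent=T
Step 5 (up): focus=T path=root depth=0 children=['J', 'C'] (at root)
Step 6 (down 0): focus=J path=0 depth=1 children=['S', 'E'] left=[] right=['C'] parent=T

Answer: valid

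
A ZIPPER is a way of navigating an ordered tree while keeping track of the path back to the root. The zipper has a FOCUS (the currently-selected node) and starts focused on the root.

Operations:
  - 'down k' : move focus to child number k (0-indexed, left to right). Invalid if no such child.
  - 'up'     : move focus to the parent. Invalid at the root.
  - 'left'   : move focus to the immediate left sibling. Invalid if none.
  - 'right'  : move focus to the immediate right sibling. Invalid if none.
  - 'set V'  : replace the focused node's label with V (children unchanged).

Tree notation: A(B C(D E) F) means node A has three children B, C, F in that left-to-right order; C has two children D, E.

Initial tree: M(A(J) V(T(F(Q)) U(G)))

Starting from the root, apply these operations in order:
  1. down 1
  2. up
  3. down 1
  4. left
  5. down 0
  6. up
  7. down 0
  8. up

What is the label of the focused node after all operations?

Answer: A

Derivation:
Step 1 (down 1): focus=V path=1 depth=1 children=['T', 'U'] left=['A'] right=[] parent=M
Step 2 (up): focus=M path=root depth=0 children=['A', 'V'] (at root)
Step 3 (down 1): focus=V path=1 depth=1 children=['T', 'U'] left=['A'] right=[] parent=M
Step 4 (left): focus=A path=0 depth=1 children=['J'] left=[] right=['V'] parent=M
Step 5 (down 0): focus=J path=0/0 depth=2 children=[] left=[] right=[] parent=A
Step 6 (up): focus=A path=0 depth=1 children=['J'] left=[] right=['V'] parent=M
Step 7 (down 0): focus=J path=0/0 depth=2 children=[] left=[] right=[] parent=A
Step 8 (up): focus=A path=0 depth=1 children=['J'] left=[] right=['V'] parent=M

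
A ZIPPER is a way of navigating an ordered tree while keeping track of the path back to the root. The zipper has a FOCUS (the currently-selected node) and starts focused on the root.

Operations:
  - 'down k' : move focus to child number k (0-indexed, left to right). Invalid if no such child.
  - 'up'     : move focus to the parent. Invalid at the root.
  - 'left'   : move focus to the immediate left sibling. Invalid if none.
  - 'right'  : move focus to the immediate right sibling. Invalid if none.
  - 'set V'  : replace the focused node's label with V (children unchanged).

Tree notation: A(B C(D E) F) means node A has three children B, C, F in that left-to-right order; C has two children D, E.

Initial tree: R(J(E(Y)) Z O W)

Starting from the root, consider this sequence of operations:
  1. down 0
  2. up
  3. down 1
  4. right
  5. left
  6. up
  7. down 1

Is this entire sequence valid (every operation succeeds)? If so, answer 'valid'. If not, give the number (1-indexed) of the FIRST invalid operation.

Step 1 (down 0): focus=J path=0 depth=1 children=['E'] left=[] right=['Z', 'O', 'W'] parent=R
Step 2 (up): focus=R path=root depth=0 children=['J', 'Z', 'O', 'W'] (at root)
Step 3 (down 1): focus=Z path=1 depth=1 children=[] left=['J'] right=['O', 'W'] parent=R
Step 4 (right): focus=O path=2 depth=1 children=[] left=['J', 'Z'] right=['W'] parent=R
Step 5 (left): focus=Z path=1 depth=1 children=[] left=['J'] right=['O', 'W'] parent=R
Step 6 (up): focus=R path=root depth=0 children=['J', 'Z', 'O', 'W'] (at root)
Step 7 (down 1): focus=Z path=1 depth=1 children=[] left=['J'] right=['O', 'W'] parent=R

Answer: valid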